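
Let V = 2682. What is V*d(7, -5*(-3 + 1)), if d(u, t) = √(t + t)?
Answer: 5364*√5 ≈ 11994.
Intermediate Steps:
d(u, t) = √2*√t (d(u, t) = √(2*t) = √2*√t)
V*d(7, -5*(-3 + 1)) = 2682*(√2*√(-5*(-3 + 1))) = 2682*(√2*√(-5*(-2))) = 2682*(√2*√10) = 2682*(2*√5) = 5364*√5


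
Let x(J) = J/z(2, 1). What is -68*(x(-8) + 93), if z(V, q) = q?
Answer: -5780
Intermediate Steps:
x(J) = J (x(J) = J/1 = J*1 = J)
-68*(x(-8) + 93) = -68*(-8 + 93) = -68*85 = -5780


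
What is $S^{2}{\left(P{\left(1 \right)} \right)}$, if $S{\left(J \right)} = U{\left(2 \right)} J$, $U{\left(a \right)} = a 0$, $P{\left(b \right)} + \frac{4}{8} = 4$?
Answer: $0$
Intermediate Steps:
$P{\left(b \right)} = \frac{7}{2}$ ($P{\left(b \right)} = - \frac{1}{2} + 4 = \frac{7}{2}$)
$U{\left(a \right)} = 0$
$S{\left(J \right)} = 0$ ($S{\left(J \right)} = 0 J = 0$)
$S^{2}{\left(P{\left(1 \right)} \right)} = 0^{2} = 0$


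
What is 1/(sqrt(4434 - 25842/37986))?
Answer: sqrt(3626415793)/4009621 ≈ 0.015019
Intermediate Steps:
1/(sqrt(4434 - 25842/37986)) = 1/(sqrt(4434 - 25842*1/37986)) = 1/(sqrt(4434 - 4307/6331)) = 1/(sqrt(28067347/6331)) = 1/(7*sqrt(3626415793)/6331) = sqrt(3626415793)/4009621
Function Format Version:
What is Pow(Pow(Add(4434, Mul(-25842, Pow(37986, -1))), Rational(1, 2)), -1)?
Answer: Mul(Rational(1, 4009621), Pow(3626415793, Rational(1, 2))) ≈ 0.015019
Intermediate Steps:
Pow(Pow(Add(4434, Mul(-25842, Pow(37986, -1))), Rational(1, 2)), -1) = Pow(Pow(Add(4434, Mul(-25842, Rational(1, 37986))), Rational(1, 2)), -1) = Pow(Pow(Add(4434, Rational(-4307, 6331)), Rational(1, 2)), -1) = Pow(Pow(Rational(28067347, 6331), Rational(1, 2)), -1) = Pow(Mul(Rational(7, 6331), Pow(3626415793, Rational(1, 2))), -1) = Mul(Rational(1, 4009621), Pow(3626415793, Rational(1, 2)))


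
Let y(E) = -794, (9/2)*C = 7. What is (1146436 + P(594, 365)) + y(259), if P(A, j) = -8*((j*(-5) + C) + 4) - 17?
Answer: 10441625/9 ≈ 1.1602e+6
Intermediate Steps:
C = 14/9 (C = (2/9)*7 = 14/9 ≈ 1.5556)
P(A, j) = -553/9 + 40*j (P(A, j) = -8*((j*(-5) + 14/9) + 4) - 17 = -8*((-5*j + 14/9) + 4) - 17 = -8*((14/9 - 5*j) + 4) - 17 = -8*(50/9 - 5*j) - 17 = (-400/9 + 40*j) - 17 = -553/9 + 40*j)
(1146436 + P(594, 365)) + y(259) = (1146436 + (-553/9 + 40*365)) - 794 = (1146436 + (-553/9 + 14600)) - 794 = (1146436 + 130847/9) - 794 = 10448771/9 - 794 = 10441625/9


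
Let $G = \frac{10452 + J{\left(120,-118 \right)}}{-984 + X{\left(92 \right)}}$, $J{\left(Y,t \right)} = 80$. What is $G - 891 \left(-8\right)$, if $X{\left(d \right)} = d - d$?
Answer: $\frac{1750855}{246} \approx 7117.3$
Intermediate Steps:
$X{\left(d \right)} = 0$
$G = - \frac{2633}{246}$ ($G = \frac{10452 + 80}{-984 + 0} = \frac{10532}{-984} = 10532 \left(- \frac{1}{984}\right) = - \frac{2633}{246} \approx -10.703$)
$G - 891 \left(-8\right) = - \frac{2633}{246} - 891 \left(-8\right) = - \frac{2633}{246} - -7128 = - \frac{2633}{246} + 7128 = \frac{1750855}{246}$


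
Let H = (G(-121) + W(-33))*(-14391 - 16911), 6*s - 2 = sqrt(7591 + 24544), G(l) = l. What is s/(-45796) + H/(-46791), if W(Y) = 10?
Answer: -17679913901/238093404 - sqrt(32135)/274776 ≈ -74.257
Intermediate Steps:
s = 1/3 + sqrt(32135)/6 (s = 1/3 + sqrt(7591 + 24544)/6 = 1/3 + sqrt(32135)/6 ≈ 30.210)
H = 3474522 (H = (-121 + 10)*(-14391 - 16911) = -111*(-31302) = 3474522)
s/(-45796) + H/(-46791) = (1/3 + sqrt(32135)/6)/(-45796) + 3474522/(-46791) = (1/3 + sqrt(32135)/6)*(-1/45796) + 3474522*(-1/46791) = (-1/137388 - sqrt(32135)/274776) - 128686/1733 = -17679913901/238093404 - sqrt(32135)/274776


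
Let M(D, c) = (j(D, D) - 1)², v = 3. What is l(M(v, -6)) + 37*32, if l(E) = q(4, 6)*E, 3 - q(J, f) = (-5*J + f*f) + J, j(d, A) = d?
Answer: 1116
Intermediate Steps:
M(D, c) = (-1 + D)² (M(D, c) = (D - 1)² = (-1 + D)²)
q(J, f) = 3 - f² + 4*J (q(J, f) = 3 - ((-5*J + f*f) + J) = 3 - ((-5*J + f²) + J) = 3 - ((f² - 5*J) + J) = 3 - (f² - 4*J) = 3 + (-f² + 4*J) = 3 - f² + 4*J)
l(E) = -17*E (l(E) = (3 - 1*6² + 4*4)*E = (3 - 1*36 + 16)*E = (3 - 36 + 16)*E = -17*E)
l(M(v, -6)) + 37*32 = -17*(-1 + 3)² + 37*32 = -17*2² + 1184 = -17*4 + 1184 = -68 + 1184 = 1116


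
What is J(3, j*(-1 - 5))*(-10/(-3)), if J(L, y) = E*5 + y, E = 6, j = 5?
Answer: 0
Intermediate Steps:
J(L, y) = 30 + y (J(L, y) = 6*5 + y = 30 + y)
J(3, j*(-1 - 5))*(-10/(-3)) = (30 + 5*(-1 - 5))*(-10/(-3)) = (30 + 5*(-6))*(-10*(-⅓)) = (30 - 30)*(10/3) = 0*(10/3) = 0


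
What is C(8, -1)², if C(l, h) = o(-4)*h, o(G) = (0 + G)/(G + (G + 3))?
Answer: 16/25 ≈ 0.64000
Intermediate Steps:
o(G) = G/(3 + 2*G) (o(G) = G/(G + (3 + G)) = G/(3 + 2*G))
C(l, h) = 4*h/5 (C(l, h) = (-4/(3 + 2*(-4)))*h = (-4/(3 - 8))*h = (-4/(-5))*h = (-4*(-⅕))*h = 4*h/5)
C(8, -1)² = ((⅘)*(-1))² = (-⅘)² = 16/25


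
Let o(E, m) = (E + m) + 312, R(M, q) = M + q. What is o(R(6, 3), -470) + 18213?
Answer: 18064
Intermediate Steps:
o(E, m) = 312 + E + m
o(R(6, 3), -470) + 18213 = (312 + (6 + 3) - 470) + 18213 = (312 + 9 - 470) + 18213 = -149 + 18213 = 18064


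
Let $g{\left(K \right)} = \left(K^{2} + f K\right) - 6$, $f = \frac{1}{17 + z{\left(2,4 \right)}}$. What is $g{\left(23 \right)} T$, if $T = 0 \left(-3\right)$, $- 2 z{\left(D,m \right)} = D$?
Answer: $0$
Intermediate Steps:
$z{\left(D,m \right)} = - \frac{D}{2}$
$f = \frac{1}{16}$ ($f = \frac{1}{17 - 1} = \frac{1}{16} \approx 0.0625$)
$T = 0$
$g{\left(K \right)} = -6 + K^{2} + \frac{K}{16}$ ($g{\left(K \right)} = \left(K^{2} + \frac{K}{16}\right) - 6 = -6 + K^{2} + \frac{K}{16}$)
$g{\left(23 \right)} T = \left(-6 + 23^{2} + \frac{1}{16} \cdot 23\right) 0 = \left(-6 + 529 + \frac{23}{16}\right) 0 = \frac{8391}{16} \cdot 0 = 0$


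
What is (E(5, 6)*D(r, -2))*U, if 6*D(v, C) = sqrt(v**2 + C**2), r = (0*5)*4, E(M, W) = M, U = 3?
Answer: 5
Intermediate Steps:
r = 0 (r = 0*4 = 0)
D(v, C) = sqrt(C**2 + v**2)/6 (D(v, C) = sqrt(v**2 + C**2)/6 = sqrt(C**2 + v**2)/6)
(E(5, 6)*D(r, -2))*U = (5*(sqrt((-2)**2 + 0**2)/6))*3 = (5*(sqrt(4 + 0)/6))*3 = (5*(sqrt(4)/6))*3 = (5*((1/6)*2))*3 = (5*(1/3))*3 = (5/3)*3 = 5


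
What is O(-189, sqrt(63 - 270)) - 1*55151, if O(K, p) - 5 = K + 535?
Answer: -54800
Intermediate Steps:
O(K, p) = 540 + K (O(K, p) = 5 + (K + 535) = 5 + (535 + K) = 540 + K)
O(-189, sqrt(63 - 270)) - 1*55151 = (540 - 189) - 1*55151 = 351 - 55151 = -54800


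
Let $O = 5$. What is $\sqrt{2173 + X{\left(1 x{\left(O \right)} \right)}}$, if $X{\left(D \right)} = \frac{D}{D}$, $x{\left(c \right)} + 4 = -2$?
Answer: $\sqrt{2174} \approx 46.626$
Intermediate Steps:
$x{\left(c \right)} = -6$ ($x{\left(c \right)} = -4 - 2 = -6$)
$X{\left(D \right)} = 1$
$\sqrt{2173 + X{\left(1 x{\left(O \right)} \right)}} = \sqrt{2173 + 1} = \sqrt{2174}$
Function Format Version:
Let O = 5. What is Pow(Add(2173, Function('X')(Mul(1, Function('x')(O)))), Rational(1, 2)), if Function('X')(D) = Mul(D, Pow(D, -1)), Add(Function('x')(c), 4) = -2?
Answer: Pow(2174, Rational(1, 2)) ≈ 46.626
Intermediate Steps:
Function('x')(c) = -6 (Function('x')(c) = Add(-4, -2) = -6)
Function('X')(D) = 1
Pow(Add(2173, Function('X')(Mul(1, Function('x')(O)))), Rational(1, 2)) = Pow(Add(2173, 1), Rational(1, 2)) = Pow(2174, Rational(1, 2))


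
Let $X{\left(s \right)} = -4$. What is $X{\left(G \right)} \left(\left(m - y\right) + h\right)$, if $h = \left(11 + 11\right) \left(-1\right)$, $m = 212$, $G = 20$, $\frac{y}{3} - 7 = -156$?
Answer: $-2548$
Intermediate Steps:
$y = -447$ ($y = 21 + 3 \left(-156\right) = 21 - 468 = -447$)
$h = -22$ ($h = 22 \left(-1\right) = -22$)
$X{\left(G \right)} \left(\left(m - y\right) + h\right) = - 4 \left(\left(212 - -447\right) - 22\right) = - 4 \left(\left(212 + 447\right) - 22\right) = - 4 \left(659 - 22\right) = \left(-4\right) 637 = -2548$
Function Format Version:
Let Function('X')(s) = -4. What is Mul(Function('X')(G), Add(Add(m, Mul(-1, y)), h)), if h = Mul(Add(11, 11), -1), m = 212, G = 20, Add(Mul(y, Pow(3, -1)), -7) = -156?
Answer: -2548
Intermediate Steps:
y = -447 (y = Add(21, Mul(3, -156)) = Add(21, -468) = -447)
h = -22 (h = Mul(22, -1) = -22)
Mul(Function('X')(G), Add(Add(m, Mul(-1, y)), h)) = Mul(-4, Add(Add(212, Mul(-1, -447)), -22)) = Mul(-4, Add(Add(212, 447), -22)) = Mul(-4, Add(659, -22)) = Mul(-4, 637) = -2548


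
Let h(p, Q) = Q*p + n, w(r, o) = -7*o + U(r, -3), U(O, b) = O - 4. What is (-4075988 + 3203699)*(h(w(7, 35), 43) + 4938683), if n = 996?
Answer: -4299750615897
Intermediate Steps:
U(O, b) = -4 + O
w(r, o) = -4 + r - 7*o (w(r, o) = -7*o + (-4 + r) = -4 + r - 7*o)
h(p, Q) = 996 + Q*p (h(p, Q) = Q*p + 996 = 996 + Q*p)
(-4075988 + 3203699)*(h(w(7, 35), 43) + 4938683) = (-4075988 + 3203699)*((996 + 43*(-4 + 7 - 7*35)) + 4938683) = -872289*((996 + 43*(-4 + 7 - 245)) + 4938683) = -872289*((996 + 43*(-242)) + 4938683) = -872289*((996 - 10406) + 4938683) = -872289*(-9410 + 4938683) = -872289*4929273 = -4299750615897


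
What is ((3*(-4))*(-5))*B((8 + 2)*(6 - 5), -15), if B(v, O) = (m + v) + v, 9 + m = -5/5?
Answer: 600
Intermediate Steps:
m = -10 (m = -9 - 5/5 = -9 - 5*⅕ = -9 - 1 = -10)
B(v, O) = -10 + 2*v (B(v, O) = (-10 + v) + v = -10 + 2*v)
((3*(-4))*(-5))*B((8 + 2)*(6 - 5), -15) = ((3*(-4))*(-5))*(-10 + 2*((8 + 2)*(6 - 5))) = (-12*(-5))*(-10 + 2*(10*1)) = 60*(-10 + 2*10) = 60*(-10 + 20) = 60*10 = 600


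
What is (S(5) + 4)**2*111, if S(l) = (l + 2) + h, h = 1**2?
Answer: 15984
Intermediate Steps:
h = 1
S(l) = 3 + l (S(l) = (l + 2) + 1 = (2 + l) + 1 = 3 + l)
(S(5) + 4)**2*111 = ((3 + 5) + 4)**2*111 = (8 + 4)**2*111 = 12**2*111 = 144*111 = 15984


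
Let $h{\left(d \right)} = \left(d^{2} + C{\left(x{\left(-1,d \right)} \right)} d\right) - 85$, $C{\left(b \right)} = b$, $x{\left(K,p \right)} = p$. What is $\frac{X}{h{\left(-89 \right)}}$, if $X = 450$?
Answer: $\frac{450}{15757} \approx 0.028559$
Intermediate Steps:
$h{\left(d \right)} = -85 + 2 d^{2}$ ($h{\left(d \right)} = \left(d^{2} + d d\right) - 85 = \left(d^{2} + d^{2}\right) - 85 = 2 d^{2} - 85 = -85 + 2 d^{2}$)
$\frac{X}{h{\left(-89 \right)}} = \frac{450}{-85 + 2 \left(-89\right)^{2}} = \frac{450}{-85 + 2 \cdot 7921} = \frac{450}{-85 + 15842} = \frac{450}{15757}$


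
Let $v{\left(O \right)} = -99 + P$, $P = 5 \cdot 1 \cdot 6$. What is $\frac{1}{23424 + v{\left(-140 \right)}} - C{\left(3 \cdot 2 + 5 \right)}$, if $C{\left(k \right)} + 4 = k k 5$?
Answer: $- \frac{14036354}{23355} \approx -601.0$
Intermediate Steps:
$P = 30$ ($P = 5 \cdot 6 = 30$)
$v{\left(O \right)} = -69$ ($v{\left(O \right)} = -99 + 30 = -69$)
$C{\left(k \right)} = -4 + 5 k^{2}$ ($C{\left(k \right)} = -4 + k k 5 = -4 + k^{2} \cdot 5 = -4 + 5 k^{2}$)
$\frac{1}{23424 + v{\left(-140 \right)}} - C{\left(3 \cdot 2 + 5 \right)} = \frac{1}{23424 - 69} - \left(-4 + 5 \left(3 \cdot 2 + 5\right)^{2}\right) = \frac{1}{23355} - \left(-4 + 5 \left(6 + 5\right)^{2}\right) = \frac{1}{23355} - \left(-4 + 5 \cdot 11^{2}\right) = \frac{1}{23355} - \left(-4 + 5 \cdot 121\right) = \frac{1}{23355} - \left(-4 + 605\right) = \frac{1}{23355} - 601 = - \frac{14036354}{23355}$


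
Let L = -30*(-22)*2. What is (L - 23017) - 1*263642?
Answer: -285339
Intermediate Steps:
L = 1320 (L = 660*2 = 1320)
(L - 23017) - 1*263642 = (1320 - 23017) - 1*263642 = -21697 - 263642 = -285339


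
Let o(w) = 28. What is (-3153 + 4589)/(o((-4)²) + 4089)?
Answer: 1436/4117 ≈ 0.34880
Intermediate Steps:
(-3153 + 4589)/(o((-4)²) + 4089) = (-3153 + 4589)/(28 + 4089) = 1436/4117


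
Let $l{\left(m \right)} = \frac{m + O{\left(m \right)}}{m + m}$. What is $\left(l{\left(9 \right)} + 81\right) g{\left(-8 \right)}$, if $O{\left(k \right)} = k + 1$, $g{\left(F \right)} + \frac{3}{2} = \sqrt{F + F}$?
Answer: $- \frac{1477}{12} + \frac{2954 i}{9} \approx -123.08 + 328.22 i$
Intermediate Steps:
$g{\left(F \right)} = - \frac{3}{2} + \sqrt{2} \sqrt{F}$ ($g{\left(F \right)} = - \frac{3}{2} + \sqrt{F + F} = - \frac{3}{2} + \sqrt{2 F} = - \frac{3}{2} + \sqrt{2} \sqrt{F}$)
$O{\left(k \right)} = 1 + k$
$l{\left(m \right)} = \frac{1 + 2 m}{2 m}$ ($l{\left(m \right)} = \frac{m + \left(1 + m\right)}{m + m} = \frac{1 + 2 m}{2 m}$)
$\left(l{\left(9 \right)} + 81\right) g{\left(-8 \right)} = \left(\frac{\frac{1}{2} + 9}{9} + 81\right) \left(- \frac{3}{2} + \sqrt{2} \sqrt{-8}\right) = \left(\frac{1}{9} \cdot \frac{19}{2} + 81\right) \left(- \frac{3}{2} + \sqrt{2} \cdot 2 i \sqrt{2}\right) = \left(\frac{19}{18} + 81\right) \left(- \frac{3}{2} + 4 i\right) = \frac{1477 \left(- \frac{3}{2} + 4 i\right)}{18} = - \frac{1477}{12} + \frac{2954 i}{9}$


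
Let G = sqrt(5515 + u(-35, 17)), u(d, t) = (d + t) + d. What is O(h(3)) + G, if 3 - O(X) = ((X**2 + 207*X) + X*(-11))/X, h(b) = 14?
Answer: -207 + sqrt(5462) ≈ -133.09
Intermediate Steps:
u(d, t) = t + 2*d
O(X) = 3 - (X**2 + 196*X)/X (O(X) = 3 - ((X**2 + 207*X) + X*(-11))/X = 3 - ((X**2 + 207*X) - 11*X)/X = 3 - (X**2 + 196*X)/X)
G = sqrt(5462) (G = sqrt(5515 + (17 + 2*(-35))) = sqrt(5515 + (17 - 70)) = sqrt(5515 - 53) = sqrt(5462) ≈ 73.905)
O(h(3)) + G = (-193 - 1*14) + sqrt(5462) = (-193 - 14) + sqrt(5462) = -207 + sqrt(5462)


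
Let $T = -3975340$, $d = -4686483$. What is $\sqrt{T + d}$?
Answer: $i \sqrt{8661823} \approx 2943.1 i$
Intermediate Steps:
$\sqrt{T + d} = \sqrt{-3975340 - 4686483} = \sqrt{-8661823} = i \sqrt{8661823}$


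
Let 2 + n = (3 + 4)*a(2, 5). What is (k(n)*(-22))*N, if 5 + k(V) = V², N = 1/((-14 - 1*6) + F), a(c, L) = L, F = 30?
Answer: -11924/5 ≈ -2384.8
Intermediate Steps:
n = 33 (n = -2 + (3 + 4)*5 = -2 + 7*5 = -2 + 35 = 33)
N = ⅒ (N = 1/((-14 - 1*6) + 30) = 1/((-14 - 6) + 30) = 1/(-20 + 30) = 1/10 = ⅒ ≈ 0.10000)
k(V) = -5 + V²
(k(n)*(-22))*N = ((-5 + 33²)*(-22))*(⅒) = ((-5 + 1089)*(-22))*(⅒) = (1084*(-22))*(⅒) = -23848*⅒ = -11924/5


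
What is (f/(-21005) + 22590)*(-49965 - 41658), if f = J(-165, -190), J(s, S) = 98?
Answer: -43475374808796/21005 ≈ -2.0698e+9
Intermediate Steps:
f = 98
(f/(-21005) + 22590)*(-49965 - 41658) = (98/(-21005) + 22590)*(-49965 - 41658) = (98*(-1/21005) + 22590)*(-91623) = (-98/21005 + 22590)*(-91623) = (474502852/21005)*(-91623) = -43475374808796/21005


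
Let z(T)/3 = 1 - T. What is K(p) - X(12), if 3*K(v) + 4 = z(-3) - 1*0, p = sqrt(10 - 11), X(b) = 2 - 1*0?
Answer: 2/3 ≈ 0.66667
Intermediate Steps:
X(b) = 2 (X(b) = 2 + 0 = 2)
z(T) = 3 - 3*T (z(T) = 3*(1 - T) = 3 - 3*T)
p = I (p = sqrt(-1) = I ≈ 1.0*I)
K(v) = 8/3 (K(v) = -4/3 + ((3 - 3*(-3)) - 1*0)/3 = -4/3 + ((3 + 9) + 0)/3 = -4/3 + (12 + 0)/3 = -4/3 + (1/3)*12 = -4/3 + 4 = 8/3)
K(p) - X(12) = 8/3 - 1*2 = 8/3 - 2 = 2/3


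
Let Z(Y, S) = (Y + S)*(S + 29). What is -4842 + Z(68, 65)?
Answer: 7660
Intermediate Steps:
Z(Y, S) = (29 + S)*(S + Y) (Z(Y, S) = (S + Y)*(29 + S) = (29 + S)*(S + Y))
-4842 + Z(68, 65) = -4842 + (65² + 29*65 + 29*68 + 65*68) = -4842 + (4225 + 1885 + 1972 + 4420) = -4842 + 12502 = 7660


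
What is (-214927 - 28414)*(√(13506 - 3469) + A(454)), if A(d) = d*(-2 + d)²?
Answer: -22570855007456 - 243341*√10037 ≈ -2.2571e+13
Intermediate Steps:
(-214927 - 28414)*(√(13506 - 3469) + A(454)) = (-214927 - 28414)*(√(13506 - 3469) + 454*(-2 + 454)²) = -243341*(√10037 + 454*452²) = -243341*(√10037 + 454*204304) = -243341*(√10037 + 92754016) = -243341*(92754016 + √10037) = -22570855007456 - 243341*√10037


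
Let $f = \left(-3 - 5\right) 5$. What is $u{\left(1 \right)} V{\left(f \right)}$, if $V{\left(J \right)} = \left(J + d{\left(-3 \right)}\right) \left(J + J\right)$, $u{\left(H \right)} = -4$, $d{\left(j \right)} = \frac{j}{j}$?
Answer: $-12480$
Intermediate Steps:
$d{\left(j \right)} = 1$
$f = -40$ ($f = \left(-8\right) 5 = -40$)
$V{\left(J \right)} = 2 J \left(1 + J\right)$ ($V{\left(J \right)} = \left(J + 1\right) \left(J + J\right) = \left(1 + J\right) 2 J = 2 J \left(1 + J\right)$)
$u{\left(1 \right)} V{\left(f \right)} = - 4 \cdot 2 \left(-40\right) \left(1 - 40\right) = - 4 \cdot 2 \left(-40\right) \left(-39\right) = \left(-4\right) 3120 = -12480$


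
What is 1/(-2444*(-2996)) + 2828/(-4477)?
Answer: -20707244995/32781596848 ≈ -0.63167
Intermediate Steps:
1/(-2444*(-2996)) + 2828/(-4477) = -1/2444*(-1/2996) + 2828*(-1/4477) = 1/7322224 - 2828/4477 = -20707244995/32781596848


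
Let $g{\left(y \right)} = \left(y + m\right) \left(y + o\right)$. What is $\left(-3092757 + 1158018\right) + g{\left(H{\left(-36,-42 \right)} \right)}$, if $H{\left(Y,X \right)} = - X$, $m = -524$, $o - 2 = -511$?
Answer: $-1709645$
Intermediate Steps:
$o = -509$ ($o = 2 - 511 = -509$)
$g{\left(y \right)} = \left(-524 + y\right) \left(-509 + y\right)$ ($g{\left(y \right)} = \left(y - 524\right) \left(y - 509\right) = \left(-524 + y\right) \left(-509 + y\right)$)
$\left(-3092757 + 1158018\right) + g{\left(H{\left(-36,-42 \right)} \right)} = \left(-3092757 + 1158018\right) + \left(266716 + \left(\left(-1\right) \left(-42\right)\right)^{2} - 1033 \left(\left(-1\right) \left(-42\right)\right)\right) = -1934739 + \left(266716 + 42^{2} - 43386\right) = -1934739 + \left(266716 + 1764 - 43386\right) = -1934739 + 225094 = -1709645$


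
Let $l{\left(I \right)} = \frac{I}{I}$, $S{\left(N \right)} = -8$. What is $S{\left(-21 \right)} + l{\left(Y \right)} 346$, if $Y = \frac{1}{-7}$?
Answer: $338$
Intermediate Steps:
$Y = - \frac{1}{7} \approx -0.14286$
$l{\left(I \right)} = 1$
$S{\left(-21 \right)} + l{\left(Y \right)} 346 = -8 + 1 \cdot 346 = -8 + 346 = 338$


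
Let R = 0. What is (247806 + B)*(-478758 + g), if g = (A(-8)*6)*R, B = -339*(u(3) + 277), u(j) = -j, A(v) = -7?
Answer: -74169189360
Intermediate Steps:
B = -92886 (B = -339*(-1*3 + 277) = -339*(-3 + 277) = -339*274 = -92886)
g = 0 (g = -7*6*0 = -42*0 = 0)
(247806 + B)*(-478758 + g) = (247806 - 92886)*(-478758 + 0) = 154920*(-478758) = -74169189360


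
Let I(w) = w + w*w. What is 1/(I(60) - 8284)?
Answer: -1/4624 ≈ -0.00021626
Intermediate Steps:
I(w) = w + w**2
1/(I(60) - 8284) = 1/(60*(1 + 60) - 8284) = 1/(60*61 - 8284) = 1/(3660 - 8284) = 1/(-4624) = -1/4624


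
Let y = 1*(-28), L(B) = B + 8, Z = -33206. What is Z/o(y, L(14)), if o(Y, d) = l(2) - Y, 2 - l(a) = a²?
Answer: -16603/13 ≈ -1277.2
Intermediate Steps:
L(B) = 8 + B
y = -28
l(a) = 2 - a²
o(Y, d) = -2 - Y (o(Y, d) = (2 - 1*2²) - Y = (2 - 1*4) - Y = (2 - 4) - Y = -2 - Y)
Z/o(y, L(14)) = -33206/(-2 - 1*(-28)) = -33206/(-2 + 28) = -33206/26 = -33206*1/26 = -16603/13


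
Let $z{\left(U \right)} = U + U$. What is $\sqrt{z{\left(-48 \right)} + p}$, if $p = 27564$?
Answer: $6 \sqrt{763} \approx 165.73$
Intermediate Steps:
$z{\left(U \right)} = 2 U$
$\sqrt{z{\left(-48 \right)} + p} = \sqrt{2 \left(-48\right) + 27564} = \sqrt{-96 + 27564} = \sqrt{27468} = 6 \sqrt{763}$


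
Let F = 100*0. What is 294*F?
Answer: 0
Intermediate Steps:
F = 0
294*F = 294*0 = 0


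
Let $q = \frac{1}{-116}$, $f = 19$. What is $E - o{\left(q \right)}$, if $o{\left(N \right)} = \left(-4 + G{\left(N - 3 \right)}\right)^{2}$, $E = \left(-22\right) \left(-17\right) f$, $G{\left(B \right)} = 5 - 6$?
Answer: $7081$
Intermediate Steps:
$G{\left(B \right)} = -1$ ($G{\left(B \right)} = 5 - 6 = -1$)
$q = - \frac{1}{116} \approx -0.0086207$
$E = 7106$ ($E = \left(-22\right) \left(-17\right) 19 = 374 \cdot 19 = 7106$)
$o{\left(N \right)} = 25$ ($o{\left(N \right)} = \left(-4 - 1\right)^{2} = \left(-5\right)^{2} = 25$)
$E - o{\left(q \right)} = 7106 - 25 = 7081$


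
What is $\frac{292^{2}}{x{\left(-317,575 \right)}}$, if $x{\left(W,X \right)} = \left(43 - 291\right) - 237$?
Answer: $- \frac{85264}{485} \approx -175.8$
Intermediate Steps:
$x{\left(W,X \right)} = -485$ ($x{\left(W,X \right)} = -248 - 237 = -485$)
$\frac{292^{2}}{x{\left(-317,575 \right)}} = \frac{292^{2}}{-485} = 85264 \left(- \frac{1}{485}\right) = - \frac{85264}{485}$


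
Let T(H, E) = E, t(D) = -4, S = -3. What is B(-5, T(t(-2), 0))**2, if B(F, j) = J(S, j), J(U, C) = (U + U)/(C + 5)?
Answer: 36/25 ≈ 1.4400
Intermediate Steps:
J(U, C) = 2*U/(5 + C) (J(U, C) = (2*U)/(5 + C) = 2*U/(5 + C))
B(F, j) = -6/(5 + j) (B(F, j) = 2*(-3)/(5 + j) = -6/(5 + j))
B(-5, T(t(-2), 0))**2 = (-6/(5 + 0))**2 = (-6/5)**2 = 36/25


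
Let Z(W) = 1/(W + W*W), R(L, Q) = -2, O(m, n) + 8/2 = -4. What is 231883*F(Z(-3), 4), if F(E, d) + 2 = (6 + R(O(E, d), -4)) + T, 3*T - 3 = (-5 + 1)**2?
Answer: 5797075/3 ≈ 1.9324e+6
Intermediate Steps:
O(m, n) = -8 (O(m, n) = -4 - 4 = -8)
T = 19/3 (T = 1 + (-5 + 1)**2/3 = 1 + (1/3)*(-4)**2 = 1 + (1/3)*16 = 1 + 16/3 = 19/3 ≈ 6.3333)
Z(W) = 1/(W + W**2)
F(E, d) = 25/3 (F(E, d) = -2 + ((6 - 2) + 19/3) = -2 + (4 + 19/3) = -2 + 31/3 = 25/3)
231883*F(Z(-3), 4) = 231883*(25/3) = 5797075/3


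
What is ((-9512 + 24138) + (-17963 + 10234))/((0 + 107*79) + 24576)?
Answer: 6897/33029 ≈ 0.20882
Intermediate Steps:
((-9512 + 24138) + (-17963 + 10234))/((0 + 107*79) + 24576) = (14626 - 7729)/((0 + 8453) + 24576) = 6897/(8453 + 24576) = 6897/33029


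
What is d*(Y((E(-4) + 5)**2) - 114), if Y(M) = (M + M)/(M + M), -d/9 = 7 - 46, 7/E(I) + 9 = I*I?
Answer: -39663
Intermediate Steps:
E(I) = 7/(-9 + I**2) (E(I) = 7/(-9 + I*I) = 7/(-9 + I**2))
d = 351 (d = -9*(7 - 46) = -9*(-39) = 351)
Y(M) = 1 (Y(M) = (2*M)/((2*M)) = (2*M)*(1/(2*M)) = 1)
d*(Y((E(-4) + 5)**2) - 114) = 351*(1 - 114) = 351*(-113) = -39663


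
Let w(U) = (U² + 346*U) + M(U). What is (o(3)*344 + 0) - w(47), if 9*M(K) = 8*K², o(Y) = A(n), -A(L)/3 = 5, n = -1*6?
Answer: -230351/9 ≈ -25595.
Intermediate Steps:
n = -6
A(L) = -15 (A(L) = -3*5 = -15)
o(Y) = -15
M(K) = 8*K²/9 (M(K) = (8*K²)/9 = 8*K²/9)
w(U) = 346*U + 17*U²/9 (w(U) = (U² + 346*U) + 8*U²/9 = 346*U + 17*U²/9)
(o(3)*344 + 0) - w(47) = (-15*344 + 0) - 47*(3114 + 17*47)/9 = (-5160 + 0) - 47*(3114 + 799)/9 = -5160 - 47*3913/9 = -5160 - 1*183911/9 = -5160 - 183911/9 = -230351/9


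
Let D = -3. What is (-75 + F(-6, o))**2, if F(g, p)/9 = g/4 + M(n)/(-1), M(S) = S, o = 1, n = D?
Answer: 15129/4 ≈ 3782.3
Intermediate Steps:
n = -3
F(g, p) = 27 + 9*g/4 (F(g, p) = 9*(g/4 - 3/(-1)) = 9*(g*(1/4) - 3*(-1)) = 9*(g/4 + 3) = 9*(3 + g/4) = 27 + 9*g/4)
(-75 + F(-6, o))**2 = (-75 + (27 + (9/4)*(-6)))**2 = (-75 + (27 - 27/2))**2 = (-75 + 27/2)**2 = (-123/2)**2 = 15129/4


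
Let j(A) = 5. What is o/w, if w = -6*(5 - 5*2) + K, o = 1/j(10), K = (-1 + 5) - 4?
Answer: 1/150 ≈ 0.0066667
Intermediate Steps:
K = 0 (K = 4 - 4 = 0)
o = 1/5 ≈ 0.20000
w = 30 (w = -6*(5 - 5*2) + 0 = -6*(5 - 10) + 0 = -6*(-5) + 0 = 30 + 0 = 30)
o/w = (1/5)/30 = (1/5)*(1/30) = 1/150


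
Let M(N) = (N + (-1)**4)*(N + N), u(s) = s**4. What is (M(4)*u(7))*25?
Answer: 2401000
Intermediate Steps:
M(N) = 2*N*(1 + N) (M(N) = (N + 1)*(2*N) = (1 + N)*(2*N) = 2*N*(1 + N))
(M(4)*u(7))*25 = ((2*4*(1 + 4))*7**4)*25 = ((2*4*5)*2401)*25 = (40*2401)*25 = 96040*25 = 2401000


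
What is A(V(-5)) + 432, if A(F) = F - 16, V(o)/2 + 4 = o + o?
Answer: 388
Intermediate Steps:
V(o) = -8 + 4*o (V(o) = -8 + 2*(o + o) = -8 + 2*(2*o) = -8 + 4*o)
A(F) = -16 + F
A(V(-5)) + 432 = (-16 + (-8 + 4*(-5))) + 432 = (-16 + (-8 - 20)) + 432 = (-16 - 28) + 432 = -44 + 432 = 388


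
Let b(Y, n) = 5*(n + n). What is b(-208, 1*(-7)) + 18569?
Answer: 18499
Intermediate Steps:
b(Y, n) = 10*n (b(Y, n) = 5*(2*n) = 10*n)
b(-208, 1*(-7)) + 18569 = 10*(1*(-7)) + 18569 = 10*(-7) + 18569 = -70 + 18569 = 18499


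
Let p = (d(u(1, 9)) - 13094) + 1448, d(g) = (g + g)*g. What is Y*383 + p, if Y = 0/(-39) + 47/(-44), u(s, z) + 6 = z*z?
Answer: -35425/44 ≈ -805.11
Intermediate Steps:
u(s, z) = -6 + z² (u(s, z) = -6 + z*z = -6 + z²)
d(g) = 2*g² (d(g) = (2*g)*g = 2*g²)
Y = -47/44 (Y = 0*(-1/39) + 47*(-1/44) = 0 - 47/44 = -47/44 ≈ -1.0682)
p = -396 (p = (2*(-6 + 9²)² - 13094) + 1448 = (2*(-6 + 81)² - 13094) + 1448 = (2*75² - 13094) + 1448 = (2*5625 - 13094) + 1448 = (11250 - 13094) + 1448 = -1844 + 1448 = -396)
Y*383 + p = -47/44*383 - 396 = -18001/44 - 396 = -35425/44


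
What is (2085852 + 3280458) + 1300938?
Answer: 6667248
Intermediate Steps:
(2085852 + 3280458) + 1300938 = 5366310 + 1300938 = 6667248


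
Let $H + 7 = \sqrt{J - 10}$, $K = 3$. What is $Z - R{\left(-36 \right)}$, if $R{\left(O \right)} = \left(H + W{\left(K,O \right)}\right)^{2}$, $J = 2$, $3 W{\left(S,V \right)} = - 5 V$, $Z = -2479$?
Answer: $-5280 - 212 i \sqrt{2} \approx -5280.0 - 299.81 i$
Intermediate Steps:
$W{\left(S,V \right)} = - \frac{5 V}{3}$ ($W{\left(S,V \right)} = \frac{\left(-5\right) V}{3} = - \frac{5 V}{3}$)
$H = -7 + 2 i \sqrt{2}$ ($H = -7 + \sqrt{2 - 10} = -7 + \sqrt{-8} = -7 + 2 i \sqrt{2} \approx -7.0 + 2.8284 i$)
$R{\left(O \right)} = \left(-7 - \frac{5 O}{3} + 2 i \sqrt{2}\right)^{2}$ ($R{\left(O \right)} = \left(\left(-7 + 2 i \sqrt{2}\right) - \frac{5 O}{3}\right)^{2} = \left(-7 - \frac{5 O}{3} + 2 i \sqrt{2}\right)^{2}$)
$Z - R{\left(-36 \right)} = -2479 - \frac{\left(21 + 5 \left(-36\right) - 6 i \sqrt{2}\right)^{2}}{9} = -2479 - \frac{\left(21 - 180 - 6 i \sqrt{2}\right)^{2}}{9} = -2479 - \frac{\left(-159 - 6 i \sqrt{2}\right)^{2}}{9}$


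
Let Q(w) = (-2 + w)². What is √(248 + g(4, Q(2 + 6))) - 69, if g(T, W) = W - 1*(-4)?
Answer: -69 + 12*√2 ≈ -52.029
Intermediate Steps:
g(T, W) = 4 + W (g(T, W) = W + 4 = 4 + W)
√(248 + g(4, Q(2 + 6))) - 69 = √(248 + (4 + (-2 + (2 + 6))²)) - 69 = √(248 + (4 + (-2 + 8)²)) - 69 = √(248 + (4 + 6²)) - 69 = √(248 + (4 + 36)) - 69 = √(248 + 40) - 69 = √288 - 69 = 12*√2 - 69 = -69 + 12*√2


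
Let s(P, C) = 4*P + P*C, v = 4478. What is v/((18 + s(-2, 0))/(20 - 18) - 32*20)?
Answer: -4478/635 ≈ -7.0520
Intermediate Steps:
s(P, C) = 4*P + C*P
v/((18 + s(-2, 0))/(20 - 18) - 32*20) = 4478/((18 - 2*(4 + 0))/(20 - 18) - 32*20) = 4478/((18 - 2*4)/2 - 640) = 4478/((18 - 8)*(½) - 640) = 4478/(10*(½) - 640) = 4478/(5 - 640) = 4478/(-635) = 4478*(-1/635) = -4478/635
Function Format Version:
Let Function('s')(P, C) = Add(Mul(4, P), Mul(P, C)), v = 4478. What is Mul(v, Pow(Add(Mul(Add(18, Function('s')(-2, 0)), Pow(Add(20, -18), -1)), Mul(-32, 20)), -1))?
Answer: Rational(-4478, 635) ≈ -7.0520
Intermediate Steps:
Function('s')(P, C) = Add(Mul(4, P), Mul(C, P))
Mul(v, Pow(Add(Mul(Add(18, Function('s')(-2, 0)), Pow(Add(20, -18), -1)), Mul(-32, 20)), -1)) = Mul(4478, Pow(Add(Mul(Add(18, Mul(-2, Add(4, 0))), Pow(Add(20, -18), -1)), Mul(-32, 20)), -1)) = Mul(4478, Pow(Add(Mul(Add(18, Mul(-2, 4)), Pow(2, -1)), -640), -1)) = Mul(4478, Pow(Add(Mul(Add(18, -8), Rational(1, 2)), -640), -1)) = Mul(4478, Pow(Add(Mul(10, Rational(1, 2)), -640), -1)) = Mul(4478, Pow(Add(5, -640), -1)) = Mul(4478, Pow(-635, -1)) = Mul(4478, Rational(-1, 635)) = Rational(-4478, 635)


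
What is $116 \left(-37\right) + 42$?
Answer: $-4250$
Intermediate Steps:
$116 \left(-37\right) + 42 = -4292 + 42 = -4250$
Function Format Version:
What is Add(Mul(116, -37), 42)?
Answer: -4250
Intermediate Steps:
Add(Mul(116, -37), 42) = Add(-4292, 42) = -4250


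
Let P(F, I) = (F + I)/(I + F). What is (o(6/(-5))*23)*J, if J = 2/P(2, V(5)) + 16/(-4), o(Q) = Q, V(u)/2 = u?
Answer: 276/5 ≈ 55.200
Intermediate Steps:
V(u) = 2*u
P(F, I) = 1 (P(F, I) = (F + I)/(F + I) = 1)
J = -2 (J = 2/1 + 16/(-4) = 2*1 + 16*(-1/4) = 2 - 4 = -2)
(o(6/(-5))*23)*J = ((6/(-5))*23)*(-2) = ((6*(-1/5))*23)*(-2) = -6/5*23*(-2) = -138/5*(-2) = 276/5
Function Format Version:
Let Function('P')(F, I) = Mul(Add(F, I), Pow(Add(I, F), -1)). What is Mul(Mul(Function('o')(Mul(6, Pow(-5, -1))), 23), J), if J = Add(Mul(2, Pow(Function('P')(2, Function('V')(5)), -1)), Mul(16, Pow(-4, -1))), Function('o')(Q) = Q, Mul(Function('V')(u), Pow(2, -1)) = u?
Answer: Rational(276, 5) ≈ 55.200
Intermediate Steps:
Function('V')(u) = Mul(2, u)
Function('P')(F, I) = 1 (Function('P')(F, I) = Mul(Add(F, I), Pow(Add(F, I), -1)) = 1)
J = -2 (J = Add(Mul(2, Pow(1, -1)), Mul(16, Pow(-4, -1))) = Add(Mul(2, 1), Mul(16, Rational(-1, 4))) = Add(2, -4) = -2)
Mul(Mul(Function('o')(Mul(6, Pow(-5, -1))), 23), J) = Mul(Mul(Mul(6, Pow(-5, -1)), 23), -2) = Mul(Mul(Mul(6, Rational(-1, 5)), 23), -2) = Mul(Mul(Rational(-6, 5), 23), -2) = Mul(Rational(-138, 5), -2) = Rational(276, 5)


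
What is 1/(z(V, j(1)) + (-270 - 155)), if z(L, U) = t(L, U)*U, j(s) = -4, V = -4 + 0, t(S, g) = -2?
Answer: -1/417 ≈ -0.0023981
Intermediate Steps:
V = -4
z(L, U) = -2*U
1/(z(V, j(1)) + (-270 - 155)) = 1/(-2*(-4) + (-270 - 155)) = 1/(8 - 425) = 1/(-417) = -1/417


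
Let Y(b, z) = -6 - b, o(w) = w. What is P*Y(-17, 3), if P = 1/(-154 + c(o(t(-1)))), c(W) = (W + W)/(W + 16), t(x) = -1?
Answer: -165/2312 ≈ -0.071367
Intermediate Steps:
c(W) = 2*W/(16 + W) (c(W) = (2*W)/(16 + W) = 2*W/(16 + W))
P = -15/2312 (P = 1/(-154 + 2*(-1)/(16 - 1)) = 1/(-154 + 2*(-1)/15) = 1/(-154 + 2*(-1)*(1/15)) = 1/(-154 - 2/15) = 1/(-2312/15) = -15/2312 ≈ -0.0064879)
P*Y(-17, 3) = -15*(-6 - 1*(-17))/2312 = -15*(-6 + 17)/2312 = -15/2312*11 = -165/2312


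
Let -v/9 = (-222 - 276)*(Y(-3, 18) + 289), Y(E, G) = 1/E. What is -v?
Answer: -1293804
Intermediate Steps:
v = 1293804 (v = -9*(-222 - 276)*(1/(-3) + 289) = -(-4482)*(-1/3 + 289) = -(-4482)*866/3 = -9*(-143756) = 1293804)
-v = -1*1293804 = -1293804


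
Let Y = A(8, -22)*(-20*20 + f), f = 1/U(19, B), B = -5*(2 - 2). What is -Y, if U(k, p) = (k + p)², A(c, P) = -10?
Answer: -1443990/361 ≈ -4000.0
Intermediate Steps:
B = 0 (B = -5*0 = 0)
f = 1/361 (f = 1/((19 + 0)²) = 1/(19²) = 1/361 ≈ 0.0027701)
Y = 1443990/361 (Y = -10*(-20*20 + 1/361) = -10*(-400 + 1/361) = -10*(-144399/361) = 1443990/361 ≈ 4000.0)
-Y = -1*1443990/361 = -1443990/361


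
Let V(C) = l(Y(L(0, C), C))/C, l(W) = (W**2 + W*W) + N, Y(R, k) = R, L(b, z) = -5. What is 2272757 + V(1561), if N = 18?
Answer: 3547773745/1561 ≈ 2.2728e+6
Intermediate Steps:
l(W) = 18 + 2*W**2 (l(W) = (W**2 + W*W) + 18 = (W**2 + W**2) + 18 = 2*W**2 + 18 = 18 + 2*W**2)
V(C) = 68/C (V(C) = (18 + 2*(-5)**2)/C = (18 + 2*25)/C = (18 + 50)/C = 68/C)
2272757 + V(1561) = 2272757 + 68/1561 = 3547773745/1561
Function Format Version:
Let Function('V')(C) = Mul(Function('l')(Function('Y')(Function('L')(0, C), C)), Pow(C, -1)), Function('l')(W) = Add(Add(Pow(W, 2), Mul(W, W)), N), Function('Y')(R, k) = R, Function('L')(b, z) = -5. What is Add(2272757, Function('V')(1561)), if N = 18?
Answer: Rational(3547773745, 1561) ≈ 2.2728e+6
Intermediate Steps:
Function('l')(W) = Add(18, Mul(2, Pow(W, 2))) (Function('l')(W) = Add(Add(Pow(W, 2), Mul(W, W)), 18) = Add(Add(Pow(W, 2), Pow(W, 2)), 18) = Add(Mul(2, Pow(W, 2)), 18) = Add(18, Mul(2, Pow(W, 2))))
Function('V')(C) = Mul(68, Pow(C, -1)) (Function('V')(C) = Mul(Add(18, Mul(2, Pow(-5, 2))), Pow(C, -1)) = Mul(Add(18, Mul(2, 25)), Pow(C, -1)) = Mul(Add(18, 50), Pow(C, -1)) = Mul(68, Pow(C, -1)))
Add(2272757, Function('V')(1561)) = Add(2272757, Mul(68, Pow(1561, -1))) = Add(2272757, Mul(68, Rational(1, 1561))) = Add(2272757, Rational(68, 1561)) = Rational(3547773745, 1561)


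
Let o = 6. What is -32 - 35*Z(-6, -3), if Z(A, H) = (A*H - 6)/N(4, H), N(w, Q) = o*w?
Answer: -99/2 ≈ -49.500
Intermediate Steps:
N(w, Q) = 6*w
Z(A, H) = -1/4 + A*H/24 (Z(A, H) = (A*H - 6)/((6*4)) = (-6 + A*H)/24 = (-6 + A*H)*(1/24) = -1/4 + A*H/24)
-32 - 35*Z(-6, -3) = -32 - 35*(-1/4 + (1/24)*(-6)*(-3)) = -32 - 35*(-1/4 + 3/4) = -32 - 35*1/2 = -32 - 35/2 = -99/2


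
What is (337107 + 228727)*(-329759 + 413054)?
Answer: 47131143030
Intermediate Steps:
(337107 + 228727)*(-329759 + 413054) = 565834*83295 = 47131143030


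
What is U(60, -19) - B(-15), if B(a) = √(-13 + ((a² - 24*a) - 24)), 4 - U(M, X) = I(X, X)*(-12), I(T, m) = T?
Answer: -224 - 2*√137 ≈ -247.41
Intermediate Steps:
U(M, X) = 4 + 12*X (U(M, X) = 4 - X*(-12) = 4 - (-12)*X = 4 + 12*X)
B(a) = √(-37 + a² - 24*a) (B(a) = √(-13 + (-24 + a² - 24*a)) = √(-37 + a² - 24*a))
U(60, -19) - B(-15) = (4 + 12*(-19)) - √(-37 + (-15)² - 24*(-15)) = (4 - 228) - √(-37 + 225 + 360) = -224 - √548 = -224 - 2*√137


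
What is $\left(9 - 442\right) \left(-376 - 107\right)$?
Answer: $209139$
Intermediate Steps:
$\left(9 - 442\right) \left(-376 - 107\right) = \left(-433\right) \left(-483\right) = 209139$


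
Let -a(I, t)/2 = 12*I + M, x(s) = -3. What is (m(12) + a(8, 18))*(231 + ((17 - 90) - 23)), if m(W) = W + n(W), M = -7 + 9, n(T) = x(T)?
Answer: -25245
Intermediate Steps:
n(T) = -3
M = 2
m(W) = -3 + W (m(W) = W - 3 = -3 + W)
a(I, t) = -4 - 24*I (a(I, t) = -2*(12*I + 2) = -2*(2 + 12*I) = -4 - 24*I)
(m(12) + a(8, 18))*(231 + ((17 - 90) - 23)) = ((-3 + 12) + (-4 - 24*8))*(231 + ((17 - 90) - 23)) = (9 + (-4 - 192))*(231 + (-73 - 23)) = (9 - 196)*(231 - 96) = -187*135 = -25245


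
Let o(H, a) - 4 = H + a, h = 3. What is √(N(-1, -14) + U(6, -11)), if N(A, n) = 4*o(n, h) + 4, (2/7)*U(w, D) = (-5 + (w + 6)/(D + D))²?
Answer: √40478/22 ≈ 9.1451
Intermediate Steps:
o(H, a) = 4 + H + a (o(H, a) = 4 + (H + a) = 4 + H + a)
U(w, D) = 7*(-5 + (6 + w)/(2*D))²/2 (U(w, D) = 7*(-5 + (w + 6)/(D + D))²/2 = 7*(-5 + (6 + w)/((2*D)))²/2 = 7*(-5 + (6 + w)*(1/(2*D)))²/2 = 7*(-5 + (6 + w)/(2*D))²/2)
N(A, n) = 32 + 4*n (N(A, n) = 4*(4 + n + 3) + 4 = 4*(7 + n) + 4 = (28 + 4*n) + 4 = 32 + 4*n)
√(N(-1, -14) + U(6, -11)) = √((32 + 4*(-14)) + (7/8)*(6 + 6 - 10*(-11))²/(-11)²) = √((32 - 56) + (7/8)*(1/121)*(6 + 6 + 110)²) = √(-24 + (7/8)*(1/121)*122²) = √(-24 + (7/8)*(1/121)*14884) = √(-24 + 26047/242) = √(20239/242) = √40478/22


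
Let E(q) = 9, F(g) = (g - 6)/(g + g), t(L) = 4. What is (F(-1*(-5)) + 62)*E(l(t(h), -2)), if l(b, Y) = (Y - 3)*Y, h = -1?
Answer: 5571/10 ≈ 557.10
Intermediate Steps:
l(b, Y) = Y*(-3 + Y) (l(b, Y) = (-3 + Y)*Y = Y*(-3 + Y))
F(g) = (-6 + g)/(2*g) (F(g) = (-6 + g)/((2*g)) = (-6 + g)*(1/(2*g)) = (-6 + g)/(2*g))
(F(-1*(-5)) + 62)*E(l(t(h), -2)) = ((-6 - 1*(-5))/(2*((-1*(-5)))) + 62)*9 = ((½)*(-6 + 5)/5 + 62)*9 = ((½)*(⅕)*(-1) + 62)*9 = (-⅒ + 62)*9 = (619/10)*9 = 5571/10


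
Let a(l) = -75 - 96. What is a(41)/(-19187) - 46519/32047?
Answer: -887080016/614885789 ≈ -1.4427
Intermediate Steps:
a(l) = -171
a(41)/(-19187) - 46519/32047 = -171/(-19187) - 46519/32047 = -171*(-1/19187) - 46519*1/32047 = 171/19187 - 46519/32047 = -887080016/614885789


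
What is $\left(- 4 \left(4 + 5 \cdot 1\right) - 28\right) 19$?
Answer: $-1216$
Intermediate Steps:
$\left(- 4 \left(4 + 5 \cdot 1\right) - 28\right) 19 = \left(- 4 \left(4 + 5\right) - 28\right) 19 = \left(\left(-4\right) 9 - 28\right) 19 = \left(-36 - 28\right) 19 = \left(-64\right) 19 = -1216$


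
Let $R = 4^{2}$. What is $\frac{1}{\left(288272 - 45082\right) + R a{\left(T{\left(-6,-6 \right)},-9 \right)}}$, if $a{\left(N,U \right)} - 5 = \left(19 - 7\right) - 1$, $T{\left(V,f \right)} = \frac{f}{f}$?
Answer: $\frac{1}{243446} \approx 4.1077 \cdot 10^{-6}$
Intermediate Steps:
$T{\left(V,f \right)} = 1$
$R = 16$
$a{\left(N,U \right)} = 16$ ($a{\left(N,U \right)} = 5 + \left(\left(19 - 7\right) - 1\right) = 5 + \left(12 - 1\right) = 5 + 11 = 16$)
$\frac{1}{\left(288272 - 45082\right) + R a{\left(T{\left(-6,-6 \right)},-9 \right)}} = \frac{1}{\left(288272 - 45082\right) + 16 \cdot 16} = \frac{1}{\left(288272 - 45082\right) + 256} = \frac{1}{243190 + 256} = \frac{1}{243446}$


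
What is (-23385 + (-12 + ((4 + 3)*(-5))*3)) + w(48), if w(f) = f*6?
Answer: -23214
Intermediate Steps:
w(f) = 6*f
(-23385 + (-12 + ((4 + 3)*(-5))*3)) + w(48) = (-23385 + (-12 + ((4 + 3)*(-5))*3)) + 6*48 = (-23385 + (-12 + (7*(-5))*3)) + 288 = (-23385 + (-12 - 35*3)) + 288 = (-23385 + (-12 - 105)) + 288 = (-23385 - 117) + 288 = -23502 + 288 = -23214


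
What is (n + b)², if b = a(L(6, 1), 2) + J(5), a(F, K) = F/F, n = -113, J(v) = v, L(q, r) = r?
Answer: 11449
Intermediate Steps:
a(F, K) = 1
b = 6 (b = 1 + 5 = 6)
(n + b)² = (-113 + 6)² = (-107)² = 11449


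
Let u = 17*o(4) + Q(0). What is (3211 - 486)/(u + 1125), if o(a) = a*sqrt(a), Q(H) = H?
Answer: 2725/1261 ≈ 2.1610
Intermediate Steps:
o(a) = a**(3/2)
u = 136 (u = 17*4**(3/2) + 0 = 17*8 + 0 = 136 + 0 = 136)
(3211 - 486)/(u + 1125) = (3211 - 486)/(136 + 1125) = 2725/1261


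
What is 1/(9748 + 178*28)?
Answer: 1/14732 ≈ 6.7879e-5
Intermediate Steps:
1/(9748 + 178*28) = 1/(9748 + 4984) = 1/14732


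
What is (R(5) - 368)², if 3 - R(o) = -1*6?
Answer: 128881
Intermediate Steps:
R(o) = 9 (R(o) = 3 - (-1)*6 = 3 - 1*(-6) = 3 + 6 = 9)
(R(5) - 368)² = (9 - 368)² = (-359)² = 128881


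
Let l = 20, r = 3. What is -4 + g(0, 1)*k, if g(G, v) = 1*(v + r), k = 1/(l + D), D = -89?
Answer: -280/69 ≈ -4.0580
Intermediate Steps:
k = -1/69 (k = 1/(20 - 89) = 1/(-69) = -1/69 ≈ -0.014493)
g(G, v) = 3 + v (g(G, v) = 1*(v + 3) = 1*(3 + v) = 3 + v)
-4 + g(0, 1)*k = -4 + (3 + 1)*(-1/69) = -4 + 4*(-1/69) = -4 - 4/69 = -280/69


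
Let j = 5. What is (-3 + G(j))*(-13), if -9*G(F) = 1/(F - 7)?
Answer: 689/18 ≈ 38.278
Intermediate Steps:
G(F) = -1/(9*(-7 + F)) (G(F) = -1/(9*(F - 7)) = -1/(9*(-7 + F)))
(-3 + G(j))*(-13) = (-3 - 1/(-63 + 9*5))*(-13) = (-3 - 1/(-63 + 45))*(-13) = (-3 - 1/(-18))*(-13) = (-3 - 1*(-1/18))*(-13) = (-3 + 1/18)*(-13) = -53/18*(-13) = 689/18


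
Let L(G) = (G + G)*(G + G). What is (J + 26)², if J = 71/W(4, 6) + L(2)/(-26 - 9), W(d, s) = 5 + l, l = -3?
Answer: 18258529/4900 ≈ 3726.2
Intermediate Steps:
W(d, s) = 2 (W(d, s) = 5 - 3 = 2)
L(G) = 4*G² (L(G) = (2*G)*(2*G) = 4*G²)
J = 2453/70 (J = 71/2 + (4*2²)/(-26 - 9) = 71*(½) + (4*4)/(-35) = 71/2 + 16*(-1/35) = 71/2 - 16/35 = 2453/70 ≈ 35.043)
(J + 26)² = (2453/70 + 26)² = (4273/70)² = 18258529/4900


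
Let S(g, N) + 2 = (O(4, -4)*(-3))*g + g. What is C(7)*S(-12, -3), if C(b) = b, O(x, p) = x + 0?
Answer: 910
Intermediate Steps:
O(x, p) = x
S(g, N) = -2 - 11*g (S(g, N) = -2 + ((4*(-3))*g + g) = -2 + (-12*g + g) = -2 - 11*g)
C(7)*S(-12, -3) = 7*(-2 - 11*(-12)) = 7*(-2 + 132) = 7*130 = 910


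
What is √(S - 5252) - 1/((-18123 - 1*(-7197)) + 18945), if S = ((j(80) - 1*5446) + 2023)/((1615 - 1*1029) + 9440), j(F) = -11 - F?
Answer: -1/8019 + I*√14665828381/1671 ≈ -0.0001247 + 72.473*I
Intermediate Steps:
S = -1757/5013 (S = (((-11 - 1*80) - 1*5446) + 2023)/((1615 - 1*1029) + 9440) = (((-11 - 80) - 5446) + 2023)/((1615 - 1029) + 9440) = ((-91 - 5446) + 2023)/(586 + 9440) = (-5537 + 2023)/10026 = -3514*1/10026 = -1757/5013 ≈ -0.35049)
√(S - 5252) - 1/((-18123 - 1*(-7197)) + 18945) = √(-1757/5013 - 5252) - 1/((-18123 - 1*(-7197)) + 18945) = √(-26330033/5013) - 1/((-18123 + 7197) + 18945) = I*√14665828381/1671 - 1/(-10926 + 18945) = I*√14665828381/1671 - 1/8019 = -1/8019 + I*√14665828381/1671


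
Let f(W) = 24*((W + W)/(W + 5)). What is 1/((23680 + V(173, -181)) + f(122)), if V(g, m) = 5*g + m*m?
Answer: 127/7283718 ≈ 1.7436e-5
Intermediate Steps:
f(W) = 48*W/(5 + W) (f(W) = 24*((2*W)/(5 + W)) = 24*(2*W/(5 + W)) = 48*W/(5 + W))
V(g, m) = m² + 5*g (V(g, m) = 5*g + m² = m² + 5*g)
1/((23680 + V(173, -181)) + f(122)) = 1/((23680 + ((-181)² + 5*173)) + 48*122/(5 + 122)) = 1/((23680 + (32761 + 865)) + 48*122/127) = 1/((23680 + 33626) + 48*122*(1/127)) = 1/(57306 + 5856/127) = 1/(7283718/127) = 127/7283718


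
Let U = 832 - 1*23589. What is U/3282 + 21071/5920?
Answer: -32783209/9714720 ≈ -3.3746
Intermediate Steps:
U = -22757 (U = 832 - 23589 = -22757)
U/3282 + 21071/5920 = -22757/3282 + 21071/5920 = -32783209/9714720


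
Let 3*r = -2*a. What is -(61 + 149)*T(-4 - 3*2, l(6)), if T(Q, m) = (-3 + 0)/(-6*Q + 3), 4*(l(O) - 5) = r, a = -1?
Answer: 10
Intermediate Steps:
r = 2/3 (r = (-2*(-1))/3 = (1/3)*2 = 2/3 ≈ 0.66667)
l(O) = 31/6 (l(O) = 5 + (1/4)*(2/3) = 5 + 1/6 = 31/6)
T(Q, m) = -3/(3 - 6*Q)
-(61 + 149)*T(-4 - 3*2, l(6)) = -(61 + 149)/(-1 + 2*(-4 - 3*2)) = -210/(-1 + 2*(-4 - 6)) = -210/(-1 + 2*(-10)) = -210/(-1 - 20) = -210/(-21) = -210*(-1)/21 = -1*(-10) = 10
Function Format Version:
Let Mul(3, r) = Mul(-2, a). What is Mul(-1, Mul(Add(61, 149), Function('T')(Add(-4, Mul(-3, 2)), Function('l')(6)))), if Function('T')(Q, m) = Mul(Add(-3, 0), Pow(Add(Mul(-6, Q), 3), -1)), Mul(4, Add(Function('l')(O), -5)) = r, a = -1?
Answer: 10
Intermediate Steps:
r = Rational(2, 3) (r = Mul(Rational(1, 3), Mul(-2, -1)) = Mul(Rational(1, 3), 2) = Rational(2, 3) ≈ 0.66667)
Function('l')(O) = Rational(31, 6) (Function('l')(O) = Add(5, Mul(Rational(1, 4), Rational(2, 3))) = Add(5, Rational(1, 6)) = Rational(31, 6))
Function('T')(Q, m) = Mul(-3, Pow(Add(3, Mul(-6, Q)), -1))
Mul(-1, Mul(Add(61, 149), Function('T')(Add(-4, Mul(-3, 2)), Function('l')(6)))) = Mul(-1, Mul(Add(61, 149), Pow(Add(-1, Mul(2, Add(-4, Mul(-3, 2)))), -1))) = Mul(-1, Mul(210, Pow(Add(-1, Mul(2, Add(-4, -6))), -1))) = Mul(-1, Mul(210, Pow(Add(-1, Mul(2, -10)), -1))) = Mul(-1, Mul(210, Pow(Add(-1, -20), -1))) = Mul(-1, Mul(210, Pow(-21, -1))) = Mul(-1, Mul(210, Rational(-1, 21))) = Mul(-1, -10) = 10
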